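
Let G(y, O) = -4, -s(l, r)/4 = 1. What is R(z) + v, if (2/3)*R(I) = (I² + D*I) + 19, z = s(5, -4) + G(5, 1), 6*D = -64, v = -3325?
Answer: -6145/2 ≈ -3072.5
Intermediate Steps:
s(l, r) = -4 (s(l, r) = -4*1 = -4)
D = -32/3 (D = (⅙)*(-64) = -32/3 ≈ -10.667)
z = -8 (z = -4 - 4 = -8)
R(I) = 57/2 - 16*I + 3*I²/2 (R(I) = 3*((I² - 32*I/3) + 19)/2 = 3*(19 + I² - 32*I/3)/2 = 57/2 - 16*I + 3*I²/2)
R(z) + v = (57/2 - 16*(-8) + (3/2)*(-8)²) - 3325 = (57/2 + 128 + (3/2)*64) - 3325 = (57/2 + 128 + 96) - 3325 = 505/2 - 3325 = -6145/2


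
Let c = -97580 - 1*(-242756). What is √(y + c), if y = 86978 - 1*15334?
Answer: 2*√54205 ≈ 465.64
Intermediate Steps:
c = 145176 (c = -97580 + 242756 = 145176)
y = 71644 (y = 86978 - 15334 = 71644)
√(y + c) = √(71644 + 145176) = √216820 = 2*√54205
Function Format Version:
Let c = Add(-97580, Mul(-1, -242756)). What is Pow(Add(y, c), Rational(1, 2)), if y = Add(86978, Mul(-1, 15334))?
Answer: Mul(2, Pow(54205, Rational(1, 2))) ≈ 465.64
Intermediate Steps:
c = 145176 (c = Add(-97580, 242756) = 145176)
y = 71644 (y = Add(86978, -15334) = 71644)
Pow(Add(y, c), Rational(1, 2)) = Pow(Add(71644, 145176), Rational(1, 2)) = Pow(216820, Rational(1, 2)) = Mul(2, Pow(54205, Rational(1, 2)))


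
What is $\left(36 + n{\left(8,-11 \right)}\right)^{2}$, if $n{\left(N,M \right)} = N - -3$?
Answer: $2209$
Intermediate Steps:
$n{\left(N,M \right)} = 3 + N$ ($n{\left(N,M \right)} = N + 3 = 3 + N$)
$\left(36 + n{\left(8,-11 \right)}\right)^{2} = \left(36 + \left(3 + 8\right)\right)^{2} = \left(36 + 11\right)^{2} = 47^{2} = 2209$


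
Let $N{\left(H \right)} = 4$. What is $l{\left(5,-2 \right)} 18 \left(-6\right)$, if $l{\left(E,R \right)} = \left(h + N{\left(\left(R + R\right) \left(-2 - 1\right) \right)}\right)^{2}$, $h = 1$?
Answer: $-2700$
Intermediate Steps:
$l{\left(E,R \right)} = 25$ ($l{\left(E,R \right)} = \left(1 + 4\right)^{2} = 5^{2} = 25$)
$l{\left(5,-2 \right)} 18 \left(-6\right) = 25 \cdot 18 \left(-6\right) = 450 \left(-6\right) = -2700$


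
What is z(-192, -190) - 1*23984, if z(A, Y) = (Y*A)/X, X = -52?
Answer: -320912/13 ≈ -24686.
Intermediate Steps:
z(A, Y) = -A*Y/52 (z(A, Y) = (Y*A)/(-52) = (A*Y)*(-1/52) = -A*Y/52)
z(-192, -190) - 1*23984 = -1/52*(-192)*(-190) - 1*23984 = -9120/13 - 23984 = -320912/13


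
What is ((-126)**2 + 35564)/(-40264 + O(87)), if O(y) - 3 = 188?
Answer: -51440/40073 ≈ -1.2837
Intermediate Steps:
O(y) = 191 (O(y) = 3 + 188 = 191)
((-126)**2 + 35564)/(-40264 + O(87)) = ((-126)**2 + 35564)/(-40264 + 191) = (15876 + 35564)/(-40073) = 51440*(-1/40073) = -51440/40073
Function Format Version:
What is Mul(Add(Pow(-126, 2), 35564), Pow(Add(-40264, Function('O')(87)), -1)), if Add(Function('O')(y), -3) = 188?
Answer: Rational(-51440, 40073) ≈ -1.2837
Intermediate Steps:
Function('O')(y) = 191 (Function('O')(y) = Add(3, 188) = 191)
Mul(Add(Pow(-126, 2), 35564), Pow(Add(-40264, Function('O')(87)), -1)) = Mul(Add(Pow(-126, 2), 35564), Pow(Add(-40264, 191), -1)) = Mul(Add(15876, 35564), Pow(-40073, -1)) = Mul(51440, Rational(-1, 40073)) = Rational(-51440, 40073)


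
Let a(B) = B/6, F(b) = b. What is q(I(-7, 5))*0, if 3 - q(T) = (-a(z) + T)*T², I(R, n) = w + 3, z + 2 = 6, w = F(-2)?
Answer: 0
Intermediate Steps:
w = -2
z = 4 (z = -2 + 6 = 4)
a(B) = B/6 (a(B) = B*(⅙) = B/6)
I(R, n) = 1 (I(R, n) = -2 + 3 = 1)
q(T) = 3 - T²*(-⅔ + T) (q(T) = 3 - (-4/6 + T)*T² = 3 - (-1*⅔ + T)*T² = 3 - (-⅔ + T)*T² = 3 - T²*(-⅔ + T))
q(I(-7, 5))*0 = (3 - 1*1³ + (⅔)*1²)*0 = (3 - 1*1 + (⅔)*1)*0 = (3 - 1 + ⅔)*0 = (8/3)*0 = 0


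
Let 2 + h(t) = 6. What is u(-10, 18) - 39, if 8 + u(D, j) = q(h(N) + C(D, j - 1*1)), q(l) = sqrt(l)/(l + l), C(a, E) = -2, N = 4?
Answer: -47 + sqrt(2)/4 ≈ -46.646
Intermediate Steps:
h(t) = 4 (h(t) = -2 + 6 = 4)
q(l) = 1/(2*sqrt(l)) (q(l) = sqrt(l)/((2*l)) = (1/(2*l))*sqrt(l) = 1/(2*sqrt(l)))
u(D, j) = -8 + sqrt(2)/4 (u(D, j) = -8 + 1/(2*sqrt(4 - 2)) = -8 + 1/(2*sqrt(2)) = -8 + (sqrt(2)/2)/2 = -8 + sqrt(2)/4)
u(-10, 18) - 39 = (-8 + sqrt(2)/4) - 39 = -47 + sqrt(2)/4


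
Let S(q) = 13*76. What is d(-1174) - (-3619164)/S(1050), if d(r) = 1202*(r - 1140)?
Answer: -686107925/247 ≈ -2.7778e+6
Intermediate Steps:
S(q) = 988
d(r) = -1370280 + 1202*r (d(r) = 1202*(-1140 + r) = -1370280 + 1202*r)
d(-1174) - (-3619164)/S(1050) = (-1370280 + 1202*(-1174)) - (-3619164)/988 = (-1370280 - 1411148) - (-3619164)/988 = -2781428 - 1*(-904791/247) = -2781428 + 904791/247 = -686107925/247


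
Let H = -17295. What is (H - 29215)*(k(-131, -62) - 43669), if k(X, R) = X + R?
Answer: 2040021620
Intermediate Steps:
k(X, R) = R + X
(H - 29215)*(k(-131, -62) - 43669) = (-17295 - 29215)*((-62 - 131) - 43669) = -46510*(-193 - 43669) = -46510*(-43862) = 2040021620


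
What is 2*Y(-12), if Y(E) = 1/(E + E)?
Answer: -1/12 ≈ -0.083333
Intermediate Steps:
Y(E) = 1/(2*E)
2*Y(-12) = 2*((1/2)/(-12)) = 2*((1/2)*(-1/12)) = 2*(-1/24) = -1/12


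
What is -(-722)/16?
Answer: 361/8 ≈ 45.125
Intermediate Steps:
-(-722)/16 = -19*(-19/8) = 361/8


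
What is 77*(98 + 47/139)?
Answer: 1052513/139 ≈ 7572.0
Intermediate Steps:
77*(98 + 47/139) = 77*(13669/139) = 1052513/139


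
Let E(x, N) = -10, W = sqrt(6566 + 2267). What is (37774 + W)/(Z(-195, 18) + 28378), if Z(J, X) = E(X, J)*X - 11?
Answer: 37774/28187 + 11*sqrt(73)/28187 ≈ 1.3435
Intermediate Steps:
W = 11*sqrt(73) (W = sqrt(8833) = 11*sqrt(73) ≈ 93.984)
Z(J, X) = -11 - 10*X (Z(J, X) = -10*X - 11 = -11 - 10*X)
(37774 + W)/(Z(-195, 18) + 28378) = (37774 + 11*sqrt(73))/((-11 - 10*18) + 28378) = (37774 + 11*sqrt(73))/((-11 - 180) + 28378) = (37774 + 11*sqrt(73))/(-191 + 28378) = (37774 + 11*sqrt(73))/28187 = (37774 + 11*sqrt(73))*(1/28187) = 37774/28187 + 11*sqrt(73)/28187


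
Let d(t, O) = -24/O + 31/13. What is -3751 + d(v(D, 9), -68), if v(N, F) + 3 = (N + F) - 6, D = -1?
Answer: -828366/221 ≈ -3748.3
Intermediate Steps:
v(N, F) = -9 + F + N (v(N, F) = -3 + ((N + F) - 6) = -3 + ((F + N) - 6) = -3 + (-6 + F + N) = -9 + F + N)
d(t, O) = 31/13 - 24/O (d(t, O) = -24/O + 31*(1/13) = -24/O + 31/13 = 31/13 - 24/O)
-3751 + d(v(D, 9), -68) = -3751 + (31/13 - 24/(-68)) = -3751 + (31/13 - 24*(-1/68)) = -3751 + (31/13 + 6/17) = -3751 + 605/221 = -828366/221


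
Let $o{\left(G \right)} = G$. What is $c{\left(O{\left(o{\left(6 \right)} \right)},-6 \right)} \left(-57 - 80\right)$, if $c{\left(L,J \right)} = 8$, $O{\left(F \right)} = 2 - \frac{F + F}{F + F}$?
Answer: $-1096$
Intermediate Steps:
$O{\left(F \right)} = 1$ ($O{\left(F \right)} = 2 - \frac{2 F}{2 F} = 2 - 2 F \frac{1}{2 F} = 2 - 1 = 1$)
$c{\left(O{\left(o{\left(6 \right)} \right)},-6 \right)} \left(-57 - 80\right) = 8 \left(-57 - 80\right) = 8 \left(-137\right) = -1096$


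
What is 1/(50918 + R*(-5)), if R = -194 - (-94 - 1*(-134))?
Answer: 1/52088 ≈ 1.9198e-5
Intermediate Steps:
R = -234 (R = -194 - (-94 + 134) = -194 - 1*40 = -194 - 40 = -234)
1/(50918 + R*(-5)) = 1/(50918 - 234*(-5)) = 1/(50918 + 1170) = 1/52088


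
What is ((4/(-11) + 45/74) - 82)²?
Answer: 4428769401/662596 ≈ 6684.0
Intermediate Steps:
((4/(-11) + 45/74) - 82)² = ((4*(-1/11) + 45*(1/74)) - 82)² = ((-4/11 + 45/74) - 82)² = (199/814 - 82)² = (-66549/814)² = 4428769401/662596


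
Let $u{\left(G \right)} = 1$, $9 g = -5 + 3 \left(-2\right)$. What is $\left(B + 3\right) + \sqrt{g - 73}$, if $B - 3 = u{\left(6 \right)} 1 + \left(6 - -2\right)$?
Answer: $15 + \frac{2 i \sqrt{167}}{3} \approx 15.0 + 8.6152 i$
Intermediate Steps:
$g = - \frac{11}{9}$ ($g = \frac{-5 + 3 \left(-2\right)}{9} = \frac{-5 - 6}{9} = \frac{1}{9} \left(-11\right) = - \frac{11}{9} \approx -1.2222$)
$B = 12$ ($B = 3 + \left(1 \cdot 1 + \left(6 - -2\right)\right) = 3 + \left(1 + \left(6 + 2\right)\right) = 3 + \left(1 + 8\right) = 3 + 9 = 12$)
$\left(B + 3\right) + \sqrt{g - 73} = \left(12 + 3\right) + \sqrt{- \frac{11}{9} - 73} = 15 + \sqrt{- \frac{668}{9}} = 15 + \frac{2 i \sqrt{167}}{3}$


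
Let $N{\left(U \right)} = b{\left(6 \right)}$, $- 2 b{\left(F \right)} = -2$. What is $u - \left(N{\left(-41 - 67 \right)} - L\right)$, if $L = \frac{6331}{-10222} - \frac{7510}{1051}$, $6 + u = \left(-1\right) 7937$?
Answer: $- \frac{85428371069}{10743322} \approx -7951.8$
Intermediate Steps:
$b{\left(F \right)} = 1$ ($b{\left(F \right)} = \left(- \frac{1}{2}\right) \left(-2\right) = 1$)
$N{\left(U \right)} = 1$
$u = -7943$ ($u = -6 - 7937 = -7943$)
$L = - \frac{83421101}{10743322}$ ($L = 6331 \left(- \frac{1}{10222}\right) - \frac{7510}{1051} = - \frac{6331}{10222} - \frac{7510}{1051} = - \frac{83421101}{10743322} \approx -7.7649$)
$u - \left(N{\left(-41 - 67 \right)} - L\right) = -7943 - \left(1 - - \frac{83421101}{10743322}\right) = -7943 - \left(1 + \frac{83421101}{10743322}\right) = -7943 - \frac{94164423}{10743322} = - \frac{85428371069}{10743322}$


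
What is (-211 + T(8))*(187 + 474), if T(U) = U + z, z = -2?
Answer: -135505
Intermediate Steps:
T(U) = -2 + U (T(U) = U - 2 = -2 + U)
(-211 + T(8))*(187 + 474) = (-211 + (-2 + 8))*(187 + 474) = (-211 + 6)*661 = -205*661 = -135505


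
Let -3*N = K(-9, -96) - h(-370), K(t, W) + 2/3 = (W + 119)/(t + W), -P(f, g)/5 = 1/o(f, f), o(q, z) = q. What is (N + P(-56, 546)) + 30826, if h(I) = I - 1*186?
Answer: 25738483/840 ≈ 30641.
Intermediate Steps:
h(I) = -186 + I (h(I) = I - 186 = -186 + I)
P(f, g) = -5/f
K(t, W) = -⅔ + (119 + W)/(W + t) (K(t, W) = -⅔ + (W + 119)/(t + W) = -⅔ + (119 + W)/(W + t))
N = -19429/105 (N = -((357 - 96 - 2*(-9))/(3*(-96 - 9)) - (-186 - 370))/3 = -((⅓)*(357 - 96 + 18)/(-105) - 1*(-556))/3 = -((⅓)*(-1/105)*279 + 556)/3 = -(-31/35 + 556)/3 = -⅓*19429/35 = -19429/105 ≈ -185.04)
(N + P(-56, 546)) + 30826 = (-19429/105 - 5/(-56)) + 30826 = (-19429/105 - 5*(-1/56)) + 30826 = (-19429/105 + 5/56) + 30826 = -155357/840 + 30826 = 25738483/840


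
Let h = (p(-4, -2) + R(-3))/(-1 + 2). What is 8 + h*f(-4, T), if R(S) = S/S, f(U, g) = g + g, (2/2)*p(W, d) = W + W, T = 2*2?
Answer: -48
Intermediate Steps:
T = 4
p(W, d) = 2*W (p(W, d) = W + W = 2*W)
f(U, g) = 2*g
R(S) = 1
h = -7 (h = (2*(-4) + 1)/(-1 + 2) = (-8 + 1)/1 = -7*1 = -7)
8 + h*f(-4, T) = 8 - 14*4 = 8 - 7*8 = 8 - 56 = -48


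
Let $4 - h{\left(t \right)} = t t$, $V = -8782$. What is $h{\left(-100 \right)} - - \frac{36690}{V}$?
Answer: $- \frac{43910781}{4391} \approx -10000.0$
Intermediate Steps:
$h{\left(t \right)} = 4 - t^{2}$ ($h{\left(t \right)} = 4 - t t = 4 - t^{2}$)
$h{\left(-100 \right)} - - \frac{36690}{V} = \left(4 - \left(-100\right)^{2}\right) - - \frac{36690}{-8782} = \left(4 - 10000\right) - \left(-36690\right) \left(- \frac{1}{8782}\right) = \left(4 - 10000\right) - \frac{18345}{4391} = -9996 - \frac{18345}{4391} = - \frac{43910781}{4391}$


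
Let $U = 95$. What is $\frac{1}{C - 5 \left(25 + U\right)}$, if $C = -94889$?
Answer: $- \frac{1}{95489} \approx -1.0472 \cdot 10^{-5}$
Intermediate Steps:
$\frac{1}{C - 5 \left(25 + U\right)} = \frac{1}{-94889 - 5 \left(25 + 95\right)} = \frac{1}{-94889 - 600} = \frac{1}{-95489} = - \frac{1}{95489}$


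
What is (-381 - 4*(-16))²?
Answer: 100489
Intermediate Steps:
(-381 - 4*(-16))² = (-381 + 64)² = (-317)² = 100489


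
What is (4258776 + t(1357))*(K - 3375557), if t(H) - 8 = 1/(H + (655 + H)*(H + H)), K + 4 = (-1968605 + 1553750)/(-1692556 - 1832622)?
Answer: -39542152132321738365908229/2750608263950 ≈ -1.4376e+13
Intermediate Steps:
K = -13685857/3525178 (K = -4 + (-1968605 + 1553750)/(-1692556 - 1832622) = -4 - 414855/(-3525178) = -4 - 414855*(-1/3525178) = -4 + 414855/3525178 = -13685857/3525178 ≈ -3.8823)
t(H) = 8 + 1/(H + 2*H*(655 + H)) (t(H) = 8 + 1/(H + (655 + H)*(H + H)) = 8 + 1/(H + (655 + H)*(2*H)) = 8 + 1/(H + 2*H*(655 + H)))
(4258776 + t(1357))*(K - 3375557) = (4258776 + (1 + 16*1357² + 10488*1357)/(1357*(1311 + 2*1357)))*(-13685857/3525178 - 3375557) = (4258776 + (1 + 16*1841449 + 14232216)/(1357*(1311 + 2714)))*(-11899452960003/3525178) = (4258776 + (1/1357)*(1 + 29463184 + 14232216)/4025)*(-11899452960003/3525178) = (4258776 + (1/1357)*(1/4025)*43695401)*(-11899452960003/3525178) = (4258776 + 43695401/5461925)*(-11899452960003/3525178) = (23261158799201/5461925)*(-11899452960003/3525178) = -39542152132321738365908229/2750608263950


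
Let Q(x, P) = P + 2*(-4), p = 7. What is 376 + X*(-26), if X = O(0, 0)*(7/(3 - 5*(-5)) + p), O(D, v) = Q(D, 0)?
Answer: 1884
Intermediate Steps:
Q(x, P) = -8 + P (Q(x, P) = P - 8 = -8 + P)
O(D, v) = -8 (O(D, v) = -8 + 0 = -8)
X = -58 (X = -8*(7/(3 - 5*(-5)) + 7) = -8*(7/(3 + 25) + 7) = -8*(7/28 + 7) = -8*(7*(1/28) + 7) = -8*(¼ + 7) = -8*29/4 = -58)
376 + X*(-26) = 376 - 58*(-26) = 376 + 1508 = 1884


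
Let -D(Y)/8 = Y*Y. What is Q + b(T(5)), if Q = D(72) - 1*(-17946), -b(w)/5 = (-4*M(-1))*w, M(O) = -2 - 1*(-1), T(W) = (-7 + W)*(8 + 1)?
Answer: -23166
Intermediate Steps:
T(W) = -63 + 9*W (T(W) = (-7 + W)*9 = -63 + 9*W)
M(O) = -1 (M(O) = -2 + 1 = -1)
D(Y) = -8*Y² (D(Y) = -8*Y*Y = -8*Y²)
b(w) = -20*w (b(w) = -5*(-4*(-1))*w = -20*w)
Q = -23526 (Q = -8*72² - 1*(-17946) = -8*5184 + 17946 = -41472 + 17946 = -23526)
Q + b(T(5)) = -23526 - 20*(-63 + 9*5) = -23526 - 20*(-63 + 45) = -23526 - 20*(-18) = -23526 + 360 = -23166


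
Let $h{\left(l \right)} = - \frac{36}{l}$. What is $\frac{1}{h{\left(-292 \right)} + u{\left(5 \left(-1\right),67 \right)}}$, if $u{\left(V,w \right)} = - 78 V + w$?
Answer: $\frac{73}{33370} \approx 0.0021876$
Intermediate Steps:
$u{\left(V,w \right)} = w - 78 V$
$\frac{1}{h{\left(-292 \right)} + u{\left(5 \left(-1\right),67 \right)}} = \frac{1}{- \frac{36}{-292} - \left(-67 + 78 \cdot 5 \left(-1\right)\right)} = \frac{1}{\left(-36\right) \left(- \frac{1}{292}\right) + \left(67 - -390\right)} = \frac{1}{\frac{9}{73} + \left(67 + 390\right)} = \frac{1}{\frac{9}{73} + 457} = \frac{1}{\frac{33370}{73}} = \frac{73}{33370}$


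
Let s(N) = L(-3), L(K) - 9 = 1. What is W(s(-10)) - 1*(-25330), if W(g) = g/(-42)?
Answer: 531925/21 ≈ 25330.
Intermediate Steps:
L(K) = 10 (L(K) = 9 + 1 = 10)
s(N) = 10
W(g) = -g/42 (W(g) = g*(-1/42) = -g/42)
W(s(-10)) - 1*(-25330) = -1/42*10 - 1*(-25330) = -5/21 + 25330 = 531925/21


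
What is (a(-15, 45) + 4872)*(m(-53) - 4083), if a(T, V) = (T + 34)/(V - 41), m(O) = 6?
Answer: -79530039/4 ≈ -1.9882e+7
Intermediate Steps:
a(T, V) = (34 + T)/(-41 + V)
(a(-15, 45) + 4872)*(m(-53) - 4083) = ((34 - 15)/(-41 + 45) + 4872)*(6 - 4083) = (19/4 + 4872)*(-4077) = (19507/4)*(-4077) = -79530039/4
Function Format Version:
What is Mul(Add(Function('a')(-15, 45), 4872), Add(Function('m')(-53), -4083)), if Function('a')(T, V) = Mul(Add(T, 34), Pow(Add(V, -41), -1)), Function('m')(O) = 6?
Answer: Rational(-79530039, 4) ≈ -1.9882e+7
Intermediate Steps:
Function('a')(T, V) = Mul(Pow(Add(-41, V), -1), Add(34, T)) (Function('a')(T, V) = Mul(Add(34, T), Pow(Add(-41, V), -1)) = Mul(Pow(Add(-41, V), -1), Add(34, T)))
Mul(Add(Function('a')(-15, 45), 4872), Add(Function('m')(-53), -4083)) = Mul(Add(Mul(Pow(Add(-41, 45), -1), Add(34, -15)), 4872), Add(6, -4083)) = Mul(Add(Mul(Pow(4, -1), 19), 4872), -4077) = Mul(Add(Mul(Rational(1, 4), 19), 4872), -4077) = Mul(Add(Rational(19, 4), 4872), -4077) = Mul(Rational(19507, 4), -4077) = Rational(-79530039, 4)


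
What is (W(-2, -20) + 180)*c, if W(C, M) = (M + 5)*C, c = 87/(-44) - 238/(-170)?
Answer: -2667/22 ≈ -121.23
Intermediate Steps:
c = -127/220 (c = 87*(-1/44) - 238*(-1/170) = -87/44 + 7/5 = -127/220 ≈ -0.57727)
W(C, M) = C*(5 + M) (W(C, M) = (5 + M)*C = C*(5 + M))
(W(-2, -20) + 180)*c = (-2*(5 - 20) + 180)*(-127/220) = (-2*(-15) + 180)*(-127/220) = (30 + 180)*(-127/220) = 210*(-127/220) = -2667/22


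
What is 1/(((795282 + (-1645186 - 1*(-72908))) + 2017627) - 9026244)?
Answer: -1/7785613 ≈ -1.2844e-7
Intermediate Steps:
1/(((795282 + (-1645186 - 1*(-72908))) + 2017627) - 9026244) = 1/(((795282 + (-1645186 + 72908)) + 2017627) - 9026244) = 1/(((795282 - 1572278) + 2017627) - 9026244) = 1/((-776996 + 2017627) - 9026244) = 1/(1240631 - 9026244) = 1/(-7785613) = -1/7785613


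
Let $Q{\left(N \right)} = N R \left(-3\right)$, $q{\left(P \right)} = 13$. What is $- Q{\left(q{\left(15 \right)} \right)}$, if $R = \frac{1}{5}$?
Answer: $\frac{39}{5} \approx 7.8$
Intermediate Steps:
$R = \frac{1}{5} \approx 0.2$
$Q{\left(N \right)} = - \frac{3 N}{5}$ ($Q{\left(N \right)} = N \frac{1}{5} \left(-3\right) = \frac{N}{5} \left(-3\right) = - \frac{3 N}{5}$)
$- Q{\left(q{\left(15 \right)} \right)} = - \frac{\left(-3\right) 13}{5} = \left(-1\right) \left(- \frac{39}{5}\right) = \frac{39}{5}$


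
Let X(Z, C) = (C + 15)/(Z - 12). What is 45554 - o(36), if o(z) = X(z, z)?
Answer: 364415/8 ≈ 45552.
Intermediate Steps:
X(Z, C) = (15 + C)/(-12 + Z)
o(z) = (15 + z)/(-12 + z)
45554 - o(36) = 45554 - (15 + 36)/(-12 + 36) = 45554 - 51/24 = 45554 - 1*17/8 = 45554 - 17/8 = 364415/8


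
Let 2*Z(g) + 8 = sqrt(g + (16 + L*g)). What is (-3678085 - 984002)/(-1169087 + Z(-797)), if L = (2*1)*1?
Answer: 21801615811668/5467095067499 + 46620870*I*sqrt(95)/5467095067499 ≈ 3.9878 + 8.3116e-5*I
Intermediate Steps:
L = 2 (L = 2*1 = 2)
Z(g) = -4 + sqrt(16 + 3*g)/2 (Z(g) = -4 + sqrt(g + (16 + 2*g))/2 = -4 + sqrt(16 + 3*g)/2)
(-3678085 - 984002)/(-1169087 + Z(-797)) = (-3678085 - 984002)/(-1169087 + (-4 + sqrt(16 + 3*(-797))/2)) = -4662087/(-1169087 + (-4 + sqrt(16 - 2391)/2)) = -4662087/(-1169087 + (-4 + sqrt(-2375)/2)) = -4662087/(-1169087 + (-4 + (5*I*sqrt(95))/2)) = -4662087/(-1169087 + (-4 + 5*I*sqrt(95)/2)) = -4662087/(-1169091 + 5*I*sqrt(95)/2)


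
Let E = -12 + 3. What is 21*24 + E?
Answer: 495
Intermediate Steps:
E = -9
21*24 + E = 21*24 - 9 = 504 - 9 = 495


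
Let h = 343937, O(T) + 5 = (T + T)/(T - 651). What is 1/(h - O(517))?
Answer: 67/23044631 ≈ 2.9074e-6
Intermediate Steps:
O(T) = -5 + 2*T/(-651 + T) (O(T) = -5 + (T + T)/(T - 651) = -5 + (2*T)/(-651 + T) = -5 + 2*T/(-651 + T))
1/(h - O(517)) = 1/(343937 - 3*(1085 - 1*517)/(-651 + 517)) = 1/(343937 - 3*(1085 - 517)/(-134)) = 1/(343937 - 3*(-1)*568/134) = 1/(343937 - 1*(-852/67)) = 1/(343937 + 852/67) = 1/(23044631/67) = 67/23044631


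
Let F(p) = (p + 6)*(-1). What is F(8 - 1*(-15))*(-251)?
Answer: 7279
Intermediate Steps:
F(p) = -6 - p (F(p) = (6 + p)*(-1) = -6 - p)
F(8 - 1*(-15))*(-251) = (-6 - (8 - 1*(-15)))*(-251) = (-6 - (8 + 15))*(-251) = (-6 - 1*23)*(-251) = (-6 - 23)*(-251) = -29*(-251) = 7279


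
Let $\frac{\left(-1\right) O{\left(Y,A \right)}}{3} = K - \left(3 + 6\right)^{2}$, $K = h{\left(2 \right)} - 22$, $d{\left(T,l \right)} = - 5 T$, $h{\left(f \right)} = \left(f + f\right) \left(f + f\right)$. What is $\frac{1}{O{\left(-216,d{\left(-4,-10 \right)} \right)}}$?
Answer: $\frac{1}{261} \approx 0.0038314$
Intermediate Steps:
$h{\left(f \right)} = 4 f^{2}$ ($h{\left(f \right)} = 2 f 2 f = 4 f^{2}$)
$K = -6$ ($K = 4 \cdot 2^{2} - 22 = 4 \cdot 4 - 22 = 16 - 22 = -6$)
$O{\left(Y,A \right)} = 261$ ($O{\left(Y,A \right)} = - 3 \left(-6 - \left(3 + 6\right)^{2}\right) = - 3 \left(-6 - 9^{2}\right) = - 3 \left(-6 - 81\right) = \left(-3\right) \left(-87\right) = 261$)
$\frac{1}{O{\left(-216,d{\left(-4,-10 \right)} \right)}} = \frac{1}{261}$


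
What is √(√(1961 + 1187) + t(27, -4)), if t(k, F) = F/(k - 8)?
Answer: √(-76 + 722*√787)/19 ≈ 7.4764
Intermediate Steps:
t(k, F) = F/(-8 + k)
√(√(1961 + 1187) + t(27, -4)) = √(√(1961 + 1187) - 4/(-8 + 27)) = √(√3148 - 4/19) = √(2*√787 - 4*1/19) = √(2*√787 - 4/19) = √(-4/19 + 2*√787)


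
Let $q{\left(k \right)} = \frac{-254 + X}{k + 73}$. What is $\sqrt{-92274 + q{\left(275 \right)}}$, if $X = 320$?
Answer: $\frac{i \sqrt{310409098}}{58} \approx 303.77 i$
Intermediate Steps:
$q{\left(k \right)} = \frac{66}{73 + k}$ ($q{\left(k \right)} = \frac{-254 + 320}{k + 73} = \frac{66}{73 + k}$)
$\sqrt{-92274 + q{\left(275 \right)}} = \sqrt{-92274 + \frac{66}{73 + 275}} = \sqrt{-92274 + \frac{66}{348}} = \sqrt{-92274 + 66 \cdot \frac{1}{348}} = \sqrt{-92274 + \frac{11}{58}} = \sqrt{- \frac{5351881}{58}} = \frac{i \sqrt{310409098}}{58}$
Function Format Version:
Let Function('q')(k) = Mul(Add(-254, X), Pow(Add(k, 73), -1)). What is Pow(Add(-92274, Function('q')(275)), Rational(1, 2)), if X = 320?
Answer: Mul(Rational(1, 58), I, Pow(310409098, Rational(1, 2))) ≈ Mul(303.77, I)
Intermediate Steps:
Function('q')(k) = Mul(66, Pow(Add(73, k), -1)) (Function('q')(k) = Mul(Add(-254, 320), Pow(Add(k, 73), -1)) = Mul(66, Pow(Add(73, k), -1)))
Pow(Add(-92274, Function('q')(275)), Rational(1, 2)) = Pow(Add(-92274, Mul(66, Pow(Add(73, 275), -1))), Rational(1, 2)) = Pow(Add(-92274, Mul(66, Pow(348, -1))), Rational(1, 2)) = Pow(Add(-92274, Mul(66, Rational(1, 348))), Rational(1, 2)) = Pow(Add(-92274, Rational(11, 58)), Rational(1, 2)) = Pow(Rational(-5351881, 58), Rational(1, 2)) = Mul(Rational(1, 58), I, Pow(310409098, Rational(1, 2)))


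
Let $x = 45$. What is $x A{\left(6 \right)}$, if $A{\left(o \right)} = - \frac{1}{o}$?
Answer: $- \frac{15}{2} \approx -7.5$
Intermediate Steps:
$x A{\left(6 \right)} = 45 \left(- \frac{1}{6}\right) = - \frac{15}{2}$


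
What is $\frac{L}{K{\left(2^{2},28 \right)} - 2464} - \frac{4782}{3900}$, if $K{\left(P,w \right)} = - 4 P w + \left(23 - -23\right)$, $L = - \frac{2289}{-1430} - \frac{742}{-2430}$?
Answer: $- \frac{6108983611}{4979531700} \approx -1.2268$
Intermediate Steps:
$L = \frac{662333}{347490}$ ($L = \left(-2289\right) \left(- \frac{1}{1430}\right) - - \frac{371}{1215} = \frac{2289}{1430} + \frac{371}{1215} = \frac{662333}{347490} \approx 1.906$)
$K{\left(P,w \right)} = 46 - 4 P w$ ($K{\left(P,w \right)} = - 4 P w + \left(23 + 23\right) = - 4 P w + 46 = 46 - 4 P w$)
$\frac{L}{K{\left(2^{2},28 \right)} - 2464} - \frac{4782}{3900} = \frac{662333}{347490 \left(\left(46 - 4 \cdot 2^{2} \cdot 28\right) - 2464\right)} - \frac{4782}{3900} = \frac{662333}{347490 \left(\left(46 - 16 \cdot 28\right) - 2464\right)} - \frac{797}{650} = \frac{662333}{347490 \left(\left(46 - 448\right) - 2464\right)} - \frac{797}{650} = \frac{662333}{347490 \left(-402 - 2464\right)} - \frac{797}{650} = \frac{662333}{347490 \left(-2866\right)} - \frac{797}{650} = \frac{662333}{347490} \left(- \frac{1}{2866}\right) - \frac{797}{650} = - \frac{662333}{995906340} - \frac{797}{650} = - \frac{6108983611}{4979531700}$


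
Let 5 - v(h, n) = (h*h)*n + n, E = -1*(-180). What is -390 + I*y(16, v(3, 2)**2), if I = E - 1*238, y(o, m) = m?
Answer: -13440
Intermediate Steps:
E = 180
v(h, n) = 5 - n - n*h**2 (v(h, n) = 5 - ((h*h)*n + n) = 5 - (h**2*n + n) = 5 - (n*h**2 + n) = 5 - (n + n*h**2) = 5 + (-n - n*h**2) = 5 - n - n*h**2)
I = -58 (I = 180 - 1*238 = 180 - 238 = -58)
-390 + I*y(16, v(3, 2)**2) = -390 - 58*(5 - 1*2 - 1*2*3**2)**2 = -390 - 58*(5 - 2 - 1*2*9)**2 = -390 - 58*(5 - 2 - 18)**2 = -390 - 58*(-15)**2 = -390 - 58*225 = -390 - 13050 = -13440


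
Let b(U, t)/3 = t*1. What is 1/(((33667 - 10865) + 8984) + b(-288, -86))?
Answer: 1/31528 ≈ 3.1718e-5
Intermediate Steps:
b(U, t) = 3*t (b(U, t) = 3*(t*1) = 3*t)
1/(((33667 - 10865) + 8984) + b(-288, -86)) = 1/(((33667 - 10865) + 8984) + 3*(-86)) = 1/((22802 + 8984) - 258) = 1/(31786 - 258) = 1/31528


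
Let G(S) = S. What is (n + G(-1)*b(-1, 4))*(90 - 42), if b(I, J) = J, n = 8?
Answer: 192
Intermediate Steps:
(n + G(-1)*b(-1, 4))*(90 - 42) = (8 - 1*4)*(90 - 42) = (8 - 4)*48 = 4*48 = 192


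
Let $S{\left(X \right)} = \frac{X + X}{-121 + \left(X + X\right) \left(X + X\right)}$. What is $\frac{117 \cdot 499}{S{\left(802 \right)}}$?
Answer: $\frac{150201652185}{1604} \approx 9.3642 \cdot 10^{7}$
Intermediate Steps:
$S{\left(X \right)} = \frac{2 X}{-121 + 4 X^{2}}$ ($S{\left(X \right)} = \frac{2 X}{-121 + 2 X 2 X} = \frac{2 X}{-121 + 4 X^{2}}$)
$\frac{117 \cdot 499}{S{\left(802 \right)}} = \frac{117 \cdot 499}{2 \cdot 802 \frac{1}{-121 + 4 \cdot 802^{2}}} = \frac{58383}{2 \cdot 802 \frac{1}{-121 + 4 \cdot 643204}} = \frac{58383}{2 \cdot 802 \frac{1}{-121 + 2572816}} = \frac{58383}{2 \cdot 802 \cdot \frac{1}{2572695}} = \frac{58383}{\frac{1604}{2572695}} = 58383 \cdot \frac{2572695}{1604} = \frac{150201652185}{1604}$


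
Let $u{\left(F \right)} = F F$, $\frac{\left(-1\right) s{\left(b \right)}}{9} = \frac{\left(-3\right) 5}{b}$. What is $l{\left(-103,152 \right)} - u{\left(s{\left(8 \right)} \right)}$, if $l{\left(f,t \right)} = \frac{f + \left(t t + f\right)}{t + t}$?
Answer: $- \frac{254683}{1216} \approx -209.44$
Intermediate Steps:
$l{\left(f,t \right)} = \frac{t^{2} + 2 f}{2 t}$ ($l{\left(f,t \right)} = \frac{f + \left(t^{2} + f\right)}{2 t} = \left(f + \left(f + t^{2}\right)\right) \frac{1}{2 t} = \left(t^{2} + 2 f\right) \frac{1}{2 t} = \frac{t^{2} + 2 f}{2 t}$)
$s{\left(b \right)} = \frac{135}{b}$ ($s{\left(b \right)} = - 9 \frac{\left(-3\right) 5}{b} = - 9 \left(- \frac{15}{b}\right) = \frac{135}{b}$)
$u{\left(F \right)} = F^{2}$
$l{\left(-103,152 \right)} - u{\left(s{\left(8 \right)} \right)} = \left(\frac{1}{2} \cdot 152 - \frac{103}{152}\right) - \left(\frac{135}{8}\right)^{2} = \left(76 - \frac{103}{152}\right) - \left(135 \cdot \frac{1}{8}\right)^{2} = \left(76 - \frac{103}{152}\right) - \left(\frac{135}{8}\right)^{2} = \frac{11449}{152} - \frac{18225}{64} = - \frac{254683}{1216}$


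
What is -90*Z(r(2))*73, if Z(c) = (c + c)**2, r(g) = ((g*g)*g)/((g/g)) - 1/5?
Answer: -7994376/5 ≈ -1.5989e+6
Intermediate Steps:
r(g) = -1/5 + g**3 (r(g) = (g**2*g)/1 - 1*1/5 = g**3*1 - 1/5 = g**3 - 1/5 = -1/5 + g**3)
Z(c) = 4*c**2 (Z(c) = (2*c)**2 = 4*c**2)
-90*Z(r(2))*73 = -360*(-1/5 + 2**3)**2*73 = -360*(-1/5 + 8)**2*73 = -360*(39/5)**2*73 = -360*1521/25*73 = -90*6084/25*73 = -109512/5*73 = -7994376/5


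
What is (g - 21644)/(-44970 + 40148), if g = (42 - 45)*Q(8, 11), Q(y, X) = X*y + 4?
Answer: 10960/2411 ≈ 4.5458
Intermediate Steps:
Q(y, X) = 4 + X*y
g = -276 (g = (42 - 45)*(4 + 11*8) = -3*(4 + 88) = -3*92 = -276)
(g - 21644)/(-44970 + 40148) = (-276 - 21644)/(-44970 + 40148) = -21920/(-4822) = -21920*(-1/4822) = 10960/2411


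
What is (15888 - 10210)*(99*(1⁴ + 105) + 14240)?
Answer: 140439652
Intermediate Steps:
(15888 - 10210)*(99*(1⁴ + 105) + 14240) = 5678*(99*(1 + 105) + 14240) = 5678*(99*106 + 14240) = 5678*(10494 + 14240) = 5678*24734 = 140439652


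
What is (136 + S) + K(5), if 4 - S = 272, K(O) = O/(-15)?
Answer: -397/3 ≈ -132.33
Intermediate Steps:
K(O) = -O/15 (K(O) = O*(-1/15) = -O/15)
S = -268 (S = 4 - 1*272 = 4 - 272 = -268)
(136 + S) + K(5) = (136 - 268) - 1/15*5 = -132 - ⅓ = -397/3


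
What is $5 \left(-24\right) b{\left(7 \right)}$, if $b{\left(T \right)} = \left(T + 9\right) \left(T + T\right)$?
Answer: $-26880$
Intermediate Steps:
$b{\left(T \right)} = 2 T \left(9 + T\right)$ ($b{\left(T \right)} = \left(9 + T\right) 2 T = 2 T \left(9 + T\right)$)
$5 \left(-24\right) b{\left(7 \right)} = 5 \left(-24\right) 2 \cdot 7 \left(9 + 7\right) = - 120 \cdot 2 \cdot 7 \cdot 16 = \left(-120\right) 224 = -26880$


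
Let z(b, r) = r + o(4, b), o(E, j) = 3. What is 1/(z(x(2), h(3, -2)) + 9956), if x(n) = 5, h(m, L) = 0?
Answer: 1/9959 ≈ 0.00010041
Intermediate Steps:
z(b, r) = 3 + r (z(b, r) = r + 3 = 3 + r)
1/(z(x(2), h(3, -2)) + 9956) = 1/((3 + 0) + 9956) = 1/(3 + 9956) = 1/9959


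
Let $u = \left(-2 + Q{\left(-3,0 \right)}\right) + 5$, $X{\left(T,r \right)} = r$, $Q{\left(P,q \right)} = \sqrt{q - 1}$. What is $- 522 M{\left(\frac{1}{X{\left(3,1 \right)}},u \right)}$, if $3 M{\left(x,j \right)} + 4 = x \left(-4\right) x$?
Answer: $1392$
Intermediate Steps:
$Q{\left(P,q \right)} = \sqrt{-1 + q}$
$u = 3 + i$ ($u = \left(-2 + \sqrt{-1 + 0}\right) + 5 = \left(-2 + \sqrt{-1}\right) + 5 = \left(-2 + i\right) + 5 = 3 + i \approx 3.0 + 1.0 i$)
$M{\left(x,j \right)} = - \frac{4}{3} - \frac{4 x^{2}}{3}$ ($M{\left(x,j \right)} = - \frac{4}{3} + \frac{x \left(-4\right) x}{3} = - \frac{4}{3} + \frac{- 4 x x}{3} = - \frac{4}{3} + \frac{\left(-4\right) x^{2}}{3} = - \frac{4}{3} - \frac{4 x^{2}}{3}$)
$- 522 M{\left(\frac{1}{X{\left(3,1 \right)}},u \right)} = - 522 \left(- \frac{4}{3} - \frac{4 \left(1^{-1}\right)^{2}}{3}\right) = - 522 \left(- \frac{4}{3} - \frac{4 \cdot 1^{2}}{3}\right) = - 522 \left(- \frac{4}{3} - \frac{4}{3}\right) = \left(-522\right) \left(- \frac{8}{3}\right) = 1392$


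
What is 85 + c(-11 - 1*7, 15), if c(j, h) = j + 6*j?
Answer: -41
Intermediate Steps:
c(j, h) = 7*j
85 + c(-11 - 1*7, 15) = 85 + 7*(-11 - 1*7) = 85 + 7*(-11 - 7) = 85 + 7*(-18) = 85 - 126 = -41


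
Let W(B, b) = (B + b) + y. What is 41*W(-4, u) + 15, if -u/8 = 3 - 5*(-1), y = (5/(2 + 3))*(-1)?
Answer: -2814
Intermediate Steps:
y = -1 (y = (5/5)*(-1) = ((1/5)*5)*(-1) = 1*(-1) = -1)
u = -64 (u = -8*(3 - 5*(-1)) = -8*(3 + 5) = -8*8 = -64)
W(B, b) = -1 + B + b (W(B, b) = (B + b) - 1 = -1 + B + b)
41*W(-4, u) + 15 = 41*(-1 - 4 - 64) + 15 = 41*(-69) + 15 = -2829 + 15 = -2814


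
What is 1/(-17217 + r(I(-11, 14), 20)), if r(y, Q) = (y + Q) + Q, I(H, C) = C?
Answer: -1/17163 ≈ -5.8265e-5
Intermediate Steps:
r(y, Q) = y + 2*Q (r(y, Q) = (Q + y) + Q = y + 2*Q)
1/(-17217 + r(I(-11, 14), 20)) = 1/(-17217 + (14 + 2*20)) = 1/(-17217 + (14 + 40)) = 1/(-17217 + 54) = 1/(-17163) = -1/17163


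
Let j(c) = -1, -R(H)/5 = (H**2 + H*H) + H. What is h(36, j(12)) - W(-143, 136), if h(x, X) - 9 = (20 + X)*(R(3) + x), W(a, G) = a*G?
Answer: 18146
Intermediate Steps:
W(a, G) = G*a
R(H) = -10*H**2 - 5*H (R(H) = -5*((H**2 + H*H) + H) = -5*((H**2 + H**2) + H) = -5*(2*H**2 + H) = -5*(H + 2*H**2) = -10*H**2 - 5*H)
h(x, X) = 9 + (-105 + x)*(20 + X) (h(x, X) = 9 + (20 + X)*(-5*3*(1 + 2*3) + x) = 9 + (20 + X)*(-5*3*(1 + 6) + x) = 9 + (20 + X)*(-5*3*7 + x) = 9 + (20 + X)*(-105 + x) = 9 + (-105 + x)*(20 + X))
h(36, j(12)) - W(-143, 136) = (-2091 - 105*(-1) + 20*36 - 1*36) - 136*(-143) = (-2091 + 105 + 720 - 36) - 1*(-19448) = -1302 + 19448 = 18146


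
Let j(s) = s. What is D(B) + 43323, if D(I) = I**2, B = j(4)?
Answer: 43339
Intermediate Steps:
B = 4
D(B) + 43323 = 4**2 + 43323 = 16 + 43323 = 43339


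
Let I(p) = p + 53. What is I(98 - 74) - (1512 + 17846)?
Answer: -19281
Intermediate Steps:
I(p) = 53 + p
I(98 - 74) - (1512 + 17846) = (53 + (98 - 74)) - (1512 + 17846) = (53 + 24) - 1*19358 = 77 - 19358 = -19281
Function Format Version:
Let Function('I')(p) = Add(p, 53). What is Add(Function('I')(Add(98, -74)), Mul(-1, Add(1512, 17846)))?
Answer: -19281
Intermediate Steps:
Function('I')(p) = Add(53, p)
Add(Function('I')(Add(98, -74)), Mul(-1, Add(1512, 17846))) = Add(Add(53, Add(98, -74)), Mul(-1, Add(1512, 17846))) = Add(Add(53, 24), Mul(-1, 19358)) = Add(77, -19358) = -19281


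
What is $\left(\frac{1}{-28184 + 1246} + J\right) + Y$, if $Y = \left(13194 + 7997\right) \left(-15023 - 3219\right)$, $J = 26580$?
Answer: $- \frac{10412604876197}{26938} \approx -3.8654 \cdot 10^{8}$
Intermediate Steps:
$Y = -386566222$ ($Y = 21191 \left(-18242\right) = -386566222$)
$\left(\frac{1}{-28184 + 1246} + J\right) + Y = \left(\frac{1}{-28184 + 1246} + 26580\right) - 386566222 = \left(\frac{1}{-26938} + 26580\right) - 386566222 = \left(- \frac{1}{26938} + 26580\right) - 386566222 = \frac{716012039}{26938} - 386566222 = - \frac{10412604876197}{26938}$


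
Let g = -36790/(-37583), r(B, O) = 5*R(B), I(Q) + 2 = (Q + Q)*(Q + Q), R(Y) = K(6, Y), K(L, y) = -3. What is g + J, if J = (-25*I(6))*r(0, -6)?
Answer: 153948580/2891 ≈ 53251.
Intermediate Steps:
R(Y) = -3
I(Q) = -2 + 4*Q**2 (I(Q) = -2 + (Q + Q)*(Q + Q) = -2 + (2*Q)*(2*Q) = -2 + 4*Q**2)
r(B, O) = -15 (r(B, O) = 5*(-3) = -15)
g = 2830/2891 (g = -36790*(-1/37583) = 2830/2891 ≈ 0.97890)
J = 53250 (J = -25*(-2 + 4*6**2)*(-15) = -25*(-2 + 4*36)*(-15) = -25*(-2 + 144)*(-15) = -25*142*(-15) = -3550*(-15) = 53250)
g + J = 2830/2891 + 53250 = 153948580/2891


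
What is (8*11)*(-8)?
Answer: -704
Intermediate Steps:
(8*11)*(-8) = 88*(-8) = -704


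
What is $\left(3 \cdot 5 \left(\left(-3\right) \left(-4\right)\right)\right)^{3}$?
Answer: $5832000$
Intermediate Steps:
$\left(3 \cdot 5 \left(\left(-3\right) \left(-4\right)\right)\right)^{3} = \left(15 \cdot 12\right)^{3} = 180^{3} = 5832000$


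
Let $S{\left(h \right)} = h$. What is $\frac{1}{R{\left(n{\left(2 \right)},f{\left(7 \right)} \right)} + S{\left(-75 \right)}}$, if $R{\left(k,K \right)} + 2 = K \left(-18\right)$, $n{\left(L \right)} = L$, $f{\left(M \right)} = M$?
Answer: $- \frac{1}{203} \approx -0.0049261$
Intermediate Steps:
$R{\left(k,K \right)} = -2 - 18 K$ ($R{\left(k,K \right)} = -2 + K \left(-18\right) = -2 - 18 K$)
$\frac{1}{R{\left(n{\left(2 \right)},f{\left(7 \right)} \right)} + S{\left(-75 \right)}} = \frac{1}{\left(-2 - 126\right) - 75} = \frac{1}{-128 - 75} = \frac{1}{-203} = - \frac{1}{203}$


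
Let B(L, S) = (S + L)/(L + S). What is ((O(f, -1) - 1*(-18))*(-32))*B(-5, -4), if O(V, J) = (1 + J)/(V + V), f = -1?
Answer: -576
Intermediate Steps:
B(L, S) = 1 (B(L, S) = (L + S)/(L + S) = 1)
O(V, J) = (1 + J)/(2*V) (O(V, J) = (1 + J)/((2*V)) = (1 + J)*(1/(2*V)) = (1 + J)/(2*V))
((O(f, -1) - 1*(-18))*(-32))*B(-5, -4) = (((1/2)*(1 - 1)/(-1) - 1*(-18))*(-32))*1 = (((1/2)*(-1)*0 + 18)*(-32))*1 = ((0 + 18)*(-32))*1 = (18*(-32))*1 = -576*1 = -576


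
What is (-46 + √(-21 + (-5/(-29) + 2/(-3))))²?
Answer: (4002 - I*√162690)²/7569 ≈ 2094.5 - 426.53*I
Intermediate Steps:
(-46 + √(-21 + (-5/(-29) + 2/(-3))))² = (-46 + √(-21 + (-5*(-1/29) + 2*(-⅓))))² = (-46 + √(-21 + (5/29 - ⅔)))² = (-46 + √(-21 - 43/87))² = (-46 + √(-1870/87))² = (-46 + I*√162690/87)²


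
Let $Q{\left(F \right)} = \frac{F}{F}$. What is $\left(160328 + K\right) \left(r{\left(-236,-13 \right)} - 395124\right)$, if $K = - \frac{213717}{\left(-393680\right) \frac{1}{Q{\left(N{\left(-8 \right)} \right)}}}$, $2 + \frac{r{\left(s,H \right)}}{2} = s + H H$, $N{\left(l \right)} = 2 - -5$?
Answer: $- \frac{1782014467992381}{28120} \approx -6.3372 \cdot 10^{10}$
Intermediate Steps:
$N{\left(l \right)} = 7$ ($N{\left(l \right)} = 2 + 5 = 7$)
$Q{\left(F \right)} = 1$
$r{\left(s,H \right)} = -4 + 2 s + 2 H^{2}$ ($r{\left(s,H \right)} = -4 + 2 \left(s + H H\right) = -4 + 2 \left(s + H^{2}\right) = -4 + \left(2 s + 2 H^{2}\right) = -4 + 2 s + 2 H^{2}$)
$K = \frac{30531}{56240}$ ($K = - \frac{213717}{\left(-393680\right) 1^{-1}} = - \frac{213717}{\left(-393680\right) 1} = - \frac{213717}{-393680} = \left(-213717\right) \left(- \frac{1}{393680}\right) = \frac{30531}{56240} \approx 0.54287$)
$\left(160328 + K\right) \left(r{\left(-236,-13 \right)} - 395124\right) = \left(160328 + \frac{30531}{56240}\right) \left(\left(-4 + 2 \left(-236\right) + 2 \left(-13\right)^{2}\right) - 395124\right) = \frac{9016877251 \left(\left(-4 - 472 + 2 \cdot 169\right) - 395124\right)}{56240} = \frac{9016877251 \left(\left(-4 - 472 + 338\right) - 395124\right)}{56240} = \frac{9016877251 \left(-138 - 395124\right)}{56240} = \frac{9016877251}{56240} \left(-395262\right) = - \frac{1782014467992381}{28120}$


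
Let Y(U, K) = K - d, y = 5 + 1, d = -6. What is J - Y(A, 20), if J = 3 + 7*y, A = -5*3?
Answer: 19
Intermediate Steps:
y = 6
A = -15
J = 45 (J = 3 + 7*6 = 3 + 42 = 45)
Y(U, K) = 6 + K (Y(U, K) = K - 1*(-6) = K + 6 = 6 + K)
J - Y(A, 20) = 45 - (6 + 20) = 45 - 1*26 = 45 - 26 = 19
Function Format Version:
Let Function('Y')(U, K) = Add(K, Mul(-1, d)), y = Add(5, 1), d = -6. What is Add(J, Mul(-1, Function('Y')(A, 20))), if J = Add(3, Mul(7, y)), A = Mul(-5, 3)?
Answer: 19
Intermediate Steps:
y = 6
A = -15
J = 45 (J = Add(3, Mul(7, 6)) = Add(3, 42) = 45)
Function('Y')(U, K) = Add(6, K) (Function('Y')(U, K) = Add(K, Mul(-1, -6)) = Add(K, 6) = Add(6, K))
Add(J, Mul(-1, Function('Y')(A, 20))) = Add(45, Mul(-1, Add(6, 20))) = Add(45, Mul(-1, 26)) = Add(45, -26) = 19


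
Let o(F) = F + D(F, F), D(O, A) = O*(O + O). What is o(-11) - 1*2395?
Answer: -2164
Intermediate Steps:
D(O, A) = 2*O² (D(O, A) = O*(2*O) = 2*O²)
o(F) = F + 2*F²
o(-11) - 1*2395 = -11*(1 + 2*(-11)) - 1*2395 = -11*(1 - 22) - 2395 = -11*(-21) - 2395 = 231 - 2395 = -2164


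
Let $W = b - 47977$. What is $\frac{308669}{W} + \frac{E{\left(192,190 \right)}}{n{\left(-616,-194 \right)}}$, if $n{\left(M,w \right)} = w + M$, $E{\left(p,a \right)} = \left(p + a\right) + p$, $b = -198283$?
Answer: $- \frac{39137513}{19947060} \approx -1.9621$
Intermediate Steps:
$E{\left(p,a \right)} = a + 2 p$ ($E{\left(p,a \right)} = \left(a + p\right) + p = a + 2 p$)
$W = -246260$ ($W = -198283 - 47977 = -246260$)
$n{\left(M,w \right)} = M + w$
$\frac{308669}{W} + \frac{E{\left(192,190 \right)}}{n{\left(-616,-194 \right)}} = \frac{308669}{-246260} + \frac{190 + 2 \cdot 192}{-616 - 194} = 308669 \left(- \frac{1}{246260}\right) + \frac{190 + 384}{-810} = - \frac{308669}{246260} + 574 \left(- \frac{1}{810}\right) = - \frac{308669}{246260} - \frac{287}{405} = - \frac{39137513}{19947060}$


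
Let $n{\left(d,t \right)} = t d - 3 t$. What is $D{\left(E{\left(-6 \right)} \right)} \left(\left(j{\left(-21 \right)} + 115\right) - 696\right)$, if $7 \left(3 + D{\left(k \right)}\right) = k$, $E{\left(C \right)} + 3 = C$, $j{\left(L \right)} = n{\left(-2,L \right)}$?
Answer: $2040$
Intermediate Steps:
$n{\left(d,t \right)} = - 3 t + d t$ ($n{\left(d,t \right)} = d t - 3 t = - 3 t + d t$)
$j{\left(L \right)} = - 5 L$ ($j{\left(L \right)} = L \left(-3 - 2\right) = L \left(-5\right) = - 5 L$)
$E{\left(C \right)} = -3 + C$
$D{\left(k \right)} = -3 + \frac{k}{7}$
$D{\left(E{\left(-6 \right)} \right)} \left(\left(j{\left(-21 \right)} + 115\right) - 696\right) = \left(-3 + \frac{-3 - 6}{7}\right) \left(\left(\left(-5\right) \left(-21\right) + 115\right) - 696\right) = \left(-3 + \frac{1}{7} \left(-9\right)\right) \left(\left(105 + 115\right) - 696\right) = \left(-3 - \frac{9}{7}\right) \left(220 - 696\right) = \left(- \frac{30}{7}\right) \left(-476\right) = 2040$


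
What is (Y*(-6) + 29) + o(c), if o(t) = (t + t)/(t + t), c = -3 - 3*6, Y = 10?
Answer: -30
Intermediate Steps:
c = -21 (c = -3 - 18 = -21)
o(t) = 1 (o(t) = (2*t)/((2*t)) = (2*t)*(1/(2*t)) = 1)
(Y*(-6) + 29) + o(c) = (10*(-6) + 29) + 1 = (-60 + 29) + 1 = -31 + 1 = -30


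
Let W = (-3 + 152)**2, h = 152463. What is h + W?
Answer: 174664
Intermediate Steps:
W = 22201 (W = 149**2 = 22201)
h + W = 152463 + 22201 = 174664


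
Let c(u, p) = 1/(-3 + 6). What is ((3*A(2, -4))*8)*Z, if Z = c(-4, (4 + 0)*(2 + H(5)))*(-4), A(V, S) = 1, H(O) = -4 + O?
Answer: -32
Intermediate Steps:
c(u, p) = ⅓ (c(u, p) = 1/3 = ⅓)
Z = -4/3 (Z = (⅓)*(-4) = -4/3 ≈ -1.3333)
((3*A(2, -4))*8)*Z = ((3*1)*8)*(-4/3) = (3*8)*(-4/3) = 24*(-4/3) = -32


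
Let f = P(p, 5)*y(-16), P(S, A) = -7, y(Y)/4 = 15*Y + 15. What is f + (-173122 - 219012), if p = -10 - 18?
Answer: -385834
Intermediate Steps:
p = -28
y(Y) = 60 + 60*Y (y(Y) = 4*(15*Y + 15) = 4*(15 + 15*Y) = 60 + 60*Y)
f = 6300 (f = -7*(60 + 60*(-16)) = -7*(60 - 960) = -7*(-900) = 6300)
f + (-173122 - 219012) = 6300 + (-173122 - 219012) = 6300 - 392134 = -385834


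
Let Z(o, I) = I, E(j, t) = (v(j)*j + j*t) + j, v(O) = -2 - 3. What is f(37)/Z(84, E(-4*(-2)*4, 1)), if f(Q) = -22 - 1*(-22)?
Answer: 0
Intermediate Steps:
v(O) = -5
E(j, t) = -4*j + j*t (E(j, t) = (-5*j + j*t) + j = -4*j + j*t)
f(Q) = 0 (f(Q) = -22 + 22 = 0)
f(37)/Z(84, E(-4*(-2)*4, 1)) = 0/(((-4*(-2)*4)*(-4 + 1))) = 0/(((8*4)*(-3))) = 0/((32*(-3))) = 0/(-96) = 0*(-1/96) = 0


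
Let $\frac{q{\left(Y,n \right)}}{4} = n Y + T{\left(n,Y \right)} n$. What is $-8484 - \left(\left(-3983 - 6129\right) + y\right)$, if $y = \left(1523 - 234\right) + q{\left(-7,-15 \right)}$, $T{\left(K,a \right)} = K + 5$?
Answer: $-681$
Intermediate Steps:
$T{\left(K,a \right)} = 5 + K$
$q{\left(Y,n \right)} = 4 Y n + 4 n \left(5 + n\right)$ ($q{\left(Y,n \right)} = 4 \left(n Y + \left(5 + n\right) n\right) = 4 \left(Y n + n \left(5 + n\right)\right) = 4 Y n + 4 n \left(5 + n\right)$)
$y = 2309$ ($y = \left(1523 - 234\right) + 4 \left(-15\right) \left(5 - 7 - 15\right) = 1289 + 4 \left(-15\right) \left(-17\right) = 1289 + 1020 = 2309$)
$-8484 - \left(\left(-3983 - 6129\right) + y\right) = -8484 - \left(\left(-3983 - 6129\right) + 2309\right) = -8484 - \left(-10112 + 2309\right) = -8484 - -7803 = -8484 + 7803 = -681$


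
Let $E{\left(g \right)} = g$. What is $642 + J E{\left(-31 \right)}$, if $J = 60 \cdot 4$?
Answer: $-6798$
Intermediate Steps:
$J = 240$
$642 + J E{\left(-31 \right)} = 642 + 240 \left(-31\right) = 642 - 7440 = -6798$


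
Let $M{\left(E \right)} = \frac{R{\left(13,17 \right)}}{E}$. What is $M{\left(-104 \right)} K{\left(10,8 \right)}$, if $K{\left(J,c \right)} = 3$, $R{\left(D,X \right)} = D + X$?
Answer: $- \frac{45}{52} \approx -0.86539$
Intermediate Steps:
$M{\left(E \right)} = \frac{30}{E}$ ($M{\left(E \right)} = \frac{13 + 17}{E} = \frac{30}{E}$)
$M{\left(-104 \right)} K{\left(10,8 \right)} = \frac{30}{-104} \cdot 3 = 30 \left(- \frac{1}{104}\right) 3 = \left(- \frac{15}{52}\right) 3 = - \frac{45}{52}$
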